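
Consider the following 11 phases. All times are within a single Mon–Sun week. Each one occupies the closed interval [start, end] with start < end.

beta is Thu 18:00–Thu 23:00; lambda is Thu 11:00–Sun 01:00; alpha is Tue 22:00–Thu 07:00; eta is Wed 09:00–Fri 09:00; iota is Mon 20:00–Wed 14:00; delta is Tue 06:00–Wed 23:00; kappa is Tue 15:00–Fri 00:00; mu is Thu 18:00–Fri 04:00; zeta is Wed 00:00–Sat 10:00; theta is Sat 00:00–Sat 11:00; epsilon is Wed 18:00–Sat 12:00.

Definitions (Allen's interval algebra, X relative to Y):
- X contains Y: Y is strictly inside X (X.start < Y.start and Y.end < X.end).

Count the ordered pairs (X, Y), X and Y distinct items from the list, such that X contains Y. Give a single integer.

Checking all 110 ordered pairs for relation 'contains'; matching pairs in alphabetical order:
(epsilon, beta): epsilon contains beta ✓
(epsilon, mu): epsilon contains mu ✓
(epsilon, theta): epsilon contains theta ✓
(eta, beta): eta contains beta ✓
(eta, mu): eta contains mu ✓
(kappa, alpha): kappa contains alpha ✓
(kappa, beta): kappa contains beta ✓
(lambda, beta): lambda contains beta ✓
(lambda, mu): lambda contains mu ✓
(lambda, theta): lambda contains theta ✓
(zeta, beta): zeta contains beta ✓
(zeta, eta): zeta contains eta ✓
(zeta, mu): zeta contains mu ✓
Count: 13.

13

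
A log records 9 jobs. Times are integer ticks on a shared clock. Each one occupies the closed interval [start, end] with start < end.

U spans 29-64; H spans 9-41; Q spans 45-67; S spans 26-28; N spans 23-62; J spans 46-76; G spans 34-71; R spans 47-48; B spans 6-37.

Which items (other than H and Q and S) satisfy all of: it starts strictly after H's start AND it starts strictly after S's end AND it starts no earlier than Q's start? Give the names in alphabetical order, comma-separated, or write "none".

Conditions: its start is strictly after H's start (X.start > 9) AND its start is strictly after S's end (X.start > 28) AND its start is no earlier than Q's start (X.start >= 45).
B: start 6 > 9? ✗; start 6 > 28? ✗; start 6 >= 45? ✗ → no.
G: start 34 > 9? ✓; start 34 > 28? ✓; start 34 >= 45? ✗ → no.
J: start 46 > 9? ✓; start 46 > 28? ✓; start 46 >= 45? ✓ → yes.
N: start 23 > 9? ✓; start 23 > 28? ✗; start 23 >= 45? ✗ → no.
R: start 47 > 9? ✓; start 47 > 28? ✓; start 47 >= 45? ✓ → yes.
U: start 29 > 9? ✓; start 29 > 28? ✓; start 29 >= 45? ✗ → no.
Result: J, R.

J, R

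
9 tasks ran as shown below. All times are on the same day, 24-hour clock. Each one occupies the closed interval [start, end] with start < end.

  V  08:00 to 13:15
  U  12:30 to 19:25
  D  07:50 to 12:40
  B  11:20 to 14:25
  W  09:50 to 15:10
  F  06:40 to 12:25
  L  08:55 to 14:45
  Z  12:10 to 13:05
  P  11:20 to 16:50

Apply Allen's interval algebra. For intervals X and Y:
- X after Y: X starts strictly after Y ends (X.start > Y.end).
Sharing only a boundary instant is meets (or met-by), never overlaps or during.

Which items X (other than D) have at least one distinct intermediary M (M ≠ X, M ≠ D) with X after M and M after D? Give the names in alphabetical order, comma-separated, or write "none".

Target D = [07:50, 12:40].
Intermediaries M with M after D: none.
Union: none.

none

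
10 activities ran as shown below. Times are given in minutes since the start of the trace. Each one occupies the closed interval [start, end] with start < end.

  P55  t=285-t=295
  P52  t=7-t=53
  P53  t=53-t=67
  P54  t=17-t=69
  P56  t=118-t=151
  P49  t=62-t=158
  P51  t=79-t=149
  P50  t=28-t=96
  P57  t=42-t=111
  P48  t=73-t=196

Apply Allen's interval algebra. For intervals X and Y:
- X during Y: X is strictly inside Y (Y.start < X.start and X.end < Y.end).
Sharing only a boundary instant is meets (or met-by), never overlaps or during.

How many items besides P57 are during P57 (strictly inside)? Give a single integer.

Target P57 = [t=42, t=111].
P48 [t=73, t=196] → overlapped-by → no.
P49 [t=62, t=158] → overlapped-by → no.
P50 [t=28, t=96] → overlaps → no.
P51 [t=79, t=149] → overlapped-by → no.
P52 [t=7, t=53] → overlaps → no.
P53 [t=53, t=67] → during → counts.
P54 [t=17, t=69] → overlaps → no.
P55 [t=285, t=295] → after → no.
P56 [t=118, t=151] → after → no.
Total: 1.

1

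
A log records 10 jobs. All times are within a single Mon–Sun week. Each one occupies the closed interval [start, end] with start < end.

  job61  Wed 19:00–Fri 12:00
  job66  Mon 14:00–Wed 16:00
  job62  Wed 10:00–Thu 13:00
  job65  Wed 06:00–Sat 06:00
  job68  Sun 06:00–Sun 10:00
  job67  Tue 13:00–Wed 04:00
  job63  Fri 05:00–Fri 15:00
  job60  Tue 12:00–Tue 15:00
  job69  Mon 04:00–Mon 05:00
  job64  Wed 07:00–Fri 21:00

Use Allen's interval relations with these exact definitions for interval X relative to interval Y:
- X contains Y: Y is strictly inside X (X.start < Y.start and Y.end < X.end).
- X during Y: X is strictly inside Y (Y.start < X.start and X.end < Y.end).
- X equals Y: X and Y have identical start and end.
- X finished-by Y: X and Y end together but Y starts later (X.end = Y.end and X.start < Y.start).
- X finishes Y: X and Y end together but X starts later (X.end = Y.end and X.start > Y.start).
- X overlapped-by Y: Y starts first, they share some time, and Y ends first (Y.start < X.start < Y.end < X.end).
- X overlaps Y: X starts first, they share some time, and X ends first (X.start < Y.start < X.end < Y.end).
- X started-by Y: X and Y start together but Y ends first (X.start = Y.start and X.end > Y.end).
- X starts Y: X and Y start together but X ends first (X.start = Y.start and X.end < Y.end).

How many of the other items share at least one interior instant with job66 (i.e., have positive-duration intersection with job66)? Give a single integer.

Target job66 = [Mon 14:00, Wed 16:00].
job60 [Tue 12:00, Tue 15:00] → during → counts.
job61 [Wed 19:00, Fri 12:00] → after → no.
job62 [Wed 10:00, Thu 13:00] → overlapped-by → counts.
job63 [Fri 05:00, Fri 15:00] → after → no.
job64 [Wed 07:00, Fri 21:00] → overlapped-by → counts.
job65 [Wed 06:00, Sat 06:00] → overlapped-by → counts.
job67 [Tue 13:00, Wed 04:00] → during → counts.
job68 [Sun 06:00, Sun 10:00] → after → no.
job69 [Mon 04:00, Mon 05:00] → before → no.
Total: 5.

5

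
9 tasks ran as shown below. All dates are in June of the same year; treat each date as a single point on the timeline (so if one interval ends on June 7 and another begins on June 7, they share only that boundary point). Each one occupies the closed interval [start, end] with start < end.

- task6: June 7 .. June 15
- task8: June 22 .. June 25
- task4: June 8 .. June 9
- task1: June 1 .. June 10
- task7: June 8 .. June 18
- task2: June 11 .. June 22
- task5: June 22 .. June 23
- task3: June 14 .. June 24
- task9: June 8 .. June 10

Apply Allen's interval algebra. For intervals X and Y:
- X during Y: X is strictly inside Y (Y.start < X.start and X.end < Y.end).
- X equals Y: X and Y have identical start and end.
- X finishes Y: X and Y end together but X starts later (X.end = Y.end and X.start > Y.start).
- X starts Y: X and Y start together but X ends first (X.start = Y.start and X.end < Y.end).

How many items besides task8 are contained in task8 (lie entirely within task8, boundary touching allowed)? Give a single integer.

Target task8 = [June 22, June 25].
task1 [June 1, June 10] → before → no.
task2 [June 11, June 22] → meets → no.
task3 [June 14, June 24] → overlaps → no.
task4 [June 8, June 9] → before → no.
task5 [June 22, June 23] → starts → counts.
task6 [June 7, June 15] → before → no.
task7 [June 8, June 18] → before → no.
task9 [June 8, June 10] → before → no.
Total: 1.

1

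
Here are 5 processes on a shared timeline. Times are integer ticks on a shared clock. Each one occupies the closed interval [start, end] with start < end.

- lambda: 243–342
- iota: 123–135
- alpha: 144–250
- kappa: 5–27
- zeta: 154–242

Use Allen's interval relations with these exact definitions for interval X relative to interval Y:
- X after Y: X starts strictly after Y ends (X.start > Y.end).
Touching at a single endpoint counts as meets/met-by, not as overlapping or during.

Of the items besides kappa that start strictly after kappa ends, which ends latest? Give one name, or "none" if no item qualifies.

Target kappa = [5, 27].
alpha [144, 250] → after → candidate.
iota [123, 135] → after → candidate.
lambda [243, 342] → after → candidate.
zeta [154, 242] → after → candidate.
Among candidates, latest end is 342 → lambda.

lambda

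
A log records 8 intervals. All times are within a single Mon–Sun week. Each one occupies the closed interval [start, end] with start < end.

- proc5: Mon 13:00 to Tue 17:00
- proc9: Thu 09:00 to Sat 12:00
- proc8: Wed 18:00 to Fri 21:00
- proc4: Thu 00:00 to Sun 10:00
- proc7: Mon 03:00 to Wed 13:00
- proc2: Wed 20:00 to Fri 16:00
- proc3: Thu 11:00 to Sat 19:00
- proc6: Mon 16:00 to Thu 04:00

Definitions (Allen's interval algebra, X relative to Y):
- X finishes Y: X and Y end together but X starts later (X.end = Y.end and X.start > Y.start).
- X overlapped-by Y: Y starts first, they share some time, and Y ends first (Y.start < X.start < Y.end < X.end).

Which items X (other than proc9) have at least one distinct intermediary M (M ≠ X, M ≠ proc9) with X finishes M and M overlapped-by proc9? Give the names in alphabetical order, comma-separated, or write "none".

none

Target proc9 = [Thu 09:00, Sat 12:00].
Intermediaries M with M overlapped-by proc9: proc3.
Via proc3 — items with X finishes proc3: none.
Union: none.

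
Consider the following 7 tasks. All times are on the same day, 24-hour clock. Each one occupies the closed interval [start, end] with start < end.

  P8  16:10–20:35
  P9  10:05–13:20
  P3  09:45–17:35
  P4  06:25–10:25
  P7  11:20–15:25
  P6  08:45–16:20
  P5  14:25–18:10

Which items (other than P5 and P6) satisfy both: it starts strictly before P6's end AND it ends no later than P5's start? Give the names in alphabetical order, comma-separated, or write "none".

Conditions: its start is strictly before P6's end (X.start < 16:20) AND its end is no later than P5's start (X.end <= 14:25).
P3: start 09:45 < 16:20? ✓; end 17:35 <= 14:25? ✗ → no.
P4: start 06:25 < 16:20? ✓; end 10:25 <= 14:25? ✓ → yes.
P7: start 11:20 < 16:20? ✓; end 15:25 <= 14:25? ✗ → no.
P8: start 16:10 < 16:20? ✓; end 20:35 <= 14:25? ✗ → no.
P9: start 10:05 < 16:20? ✓; end 13:20 <= 14:25? ✓ → yes.
Result: P4, P9.

P4, P9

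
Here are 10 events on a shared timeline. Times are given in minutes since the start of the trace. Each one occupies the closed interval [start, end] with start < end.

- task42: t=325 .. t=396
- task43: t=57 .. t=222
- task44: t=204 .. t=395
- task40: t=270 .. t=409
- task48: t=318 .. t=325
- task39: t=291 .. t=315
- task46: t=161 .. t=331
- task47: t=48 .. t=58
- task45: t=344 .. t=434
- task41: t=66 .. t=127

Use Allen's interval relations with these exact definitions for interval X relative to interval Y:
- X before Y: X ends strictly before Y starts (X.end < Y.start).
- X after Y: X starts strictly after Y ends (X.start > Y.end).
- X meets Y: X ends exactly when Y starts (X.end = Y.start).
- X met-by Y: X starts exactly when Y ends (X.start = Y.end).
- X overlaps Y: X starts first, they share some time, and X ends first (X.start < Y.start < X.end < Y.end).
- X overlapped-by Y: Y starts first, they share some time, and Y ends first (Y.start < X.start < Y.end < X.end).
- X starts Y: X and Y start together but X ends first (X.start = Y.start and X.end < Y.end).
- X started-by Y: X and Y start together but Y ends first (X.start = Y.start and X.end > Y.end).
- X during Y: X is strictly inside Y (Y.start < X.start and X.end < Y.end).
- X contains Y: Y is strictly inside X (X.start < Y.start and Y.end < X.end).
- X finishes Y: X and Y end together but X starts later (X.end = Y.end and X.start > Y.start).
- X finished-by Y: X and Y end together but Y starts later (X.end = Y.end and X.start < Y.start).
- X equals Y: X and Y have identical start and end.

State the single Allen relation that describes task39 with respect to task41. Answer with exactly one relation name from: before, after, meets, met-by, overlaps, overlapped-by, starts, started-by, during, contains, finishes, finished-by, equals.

task39 = [t=291, t=315]; task41 = [t=66, t=127].
Compare endpoints: task39.start > task41.start, task39.start > task41.end, task39.end > task41.start, task39.end > task41.end.
That pattern is 'after'.

after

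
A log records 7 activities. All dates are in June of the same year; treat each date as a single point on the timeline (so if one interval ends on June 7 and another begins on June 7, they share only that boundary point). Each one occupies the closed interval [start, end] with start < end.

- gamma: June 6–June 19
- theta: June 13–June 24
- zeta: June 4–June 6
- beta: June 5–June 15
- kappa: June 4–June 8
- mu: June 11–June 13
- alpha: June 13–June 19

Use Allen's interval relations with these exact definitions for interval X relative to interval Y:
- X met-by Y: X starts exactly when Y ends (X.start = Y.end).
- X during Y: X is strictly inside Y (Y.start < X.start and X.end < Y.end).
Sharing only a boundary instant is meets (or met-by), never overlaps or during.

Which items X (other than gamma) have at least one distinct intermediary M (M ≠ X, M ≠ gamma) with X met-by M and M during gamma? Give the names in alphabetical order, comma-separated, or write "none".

alpha, theta

Target gamma = [June 6, June 19].
Intermediaries M with M during gamma: mu.
Via mu — items with X met-by mu: alpha, theta.
Union: alpha, theta.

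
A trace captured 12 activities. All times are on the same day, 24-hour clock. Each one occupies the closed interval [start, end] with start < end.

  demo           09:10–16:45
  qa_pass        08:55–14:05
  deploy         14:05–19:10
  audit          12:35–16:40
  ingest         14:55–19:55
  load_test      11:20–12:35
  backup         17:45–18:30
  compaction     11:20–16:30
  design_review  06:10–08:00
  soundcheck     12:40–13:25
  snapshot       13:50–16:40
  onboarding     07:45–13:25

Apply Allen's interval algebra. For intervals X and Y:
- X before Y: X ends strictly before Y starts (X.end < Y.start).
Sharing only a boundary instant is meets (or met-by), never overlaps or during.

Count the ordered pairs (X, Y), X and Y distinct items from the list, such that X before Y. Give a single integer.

29

Checking all 132 ordered pairs for relation 'before'; matching pairs in alphabetical order:
(audit, backup): audit before backup ✓
(compaction, backup): compaction before backup ✓
(demo, backup): demo before backup ✓
(design_review, audit): design_review before audit ✓
(design_review, backup): design_review before backup ✓
(design_review, compaction): design_review before compaction ✓
(design_review, demo): design_review before demo ✓
(design_review, deploy): design_review before deploy ✓
(design_review, ingest): design_review before ingest ✓
(design_review, load_test): design_review before load_test ✓
(design_review, qa_pass): design_review before qa_pass ✓
(design_review, snapshot): design_review before snapshot ✓
(design_review, soundcheck): design_review before soundcheck ✓
(load_test, backup): load_test before backup ✓
(load_test, deploy): load_test before deploy ✓
(load_test, ingest): load_test before ingest ✓
(load_test, snapshot): load_test before snapshot ✓
(load_test, soundcheck): load_test before soundcheck ✓
(onboarding, backup): onboarding before backup ✓
(onboarding, deploy): onboarding before deploy ✓
(onboarding, ingest): onboarding before ingest ✓
(onboarding, snapshot): onboarding before snapshot ✓
(qa_pass, backup): qa_pass before backup ✓
(qa_pass, ingest): qa_pass before ingest ✓
... plus 5 further pairs not listed.
Count: 29.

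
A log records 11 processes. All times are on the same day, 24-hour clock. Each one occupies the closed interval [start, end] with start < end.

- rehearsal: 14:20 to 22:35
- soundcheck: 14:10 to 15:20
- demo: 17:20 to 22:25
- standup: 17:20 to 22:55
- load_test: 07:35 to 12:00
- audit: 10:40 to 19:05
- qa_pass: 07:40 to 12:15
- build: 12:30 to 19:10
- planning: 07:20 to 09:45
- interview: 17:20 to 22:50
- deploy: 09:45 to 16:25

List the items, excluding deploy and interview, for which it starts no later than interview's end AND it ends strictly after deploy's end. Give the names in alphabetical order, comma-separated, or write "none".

Conditions: its start is no later than interview's end (X.start <= 22:50) AND its end is strictly after deploy's end (X.end > 16:25).
audit: start 10:40 <= 22:50? ✓; end 19:05 > 16:25? ✓ → yes.
build: start 12:30 <= 22:50? ✓; end 19:10 > 16:25? ✓ → yes.
demo: start 17:20 <= 22:50? ✓; end 22:25 > 16:25? ✓ → yes.
load_test: start 07:35 <= 22:50? ✓; end 12:00 > 16:25? ✗ → no.
planning: start 07:20 <= 22:50? ✓; end 09:45 > 16:25? ✗ → no.
qa_pass: start 07:40 <= 22:50? ✓; end 12:15 > 16:25? ✗ → no.
rehearsal: start 14:20 <= 22:50? ✓; end 22:35 > 16:25? ✓ → yes.
soundcheck: start 14:10 <= 22:50? ✓; end 15:20 > 16:25? ✗ → no.
standup: start 17:20 <= 22:50? ✓; end 22:55 > 16:25? ✓ → yes.
Result: audit, build, demo, rehearsal, standup.

audit, build, demo, rehearsal, standup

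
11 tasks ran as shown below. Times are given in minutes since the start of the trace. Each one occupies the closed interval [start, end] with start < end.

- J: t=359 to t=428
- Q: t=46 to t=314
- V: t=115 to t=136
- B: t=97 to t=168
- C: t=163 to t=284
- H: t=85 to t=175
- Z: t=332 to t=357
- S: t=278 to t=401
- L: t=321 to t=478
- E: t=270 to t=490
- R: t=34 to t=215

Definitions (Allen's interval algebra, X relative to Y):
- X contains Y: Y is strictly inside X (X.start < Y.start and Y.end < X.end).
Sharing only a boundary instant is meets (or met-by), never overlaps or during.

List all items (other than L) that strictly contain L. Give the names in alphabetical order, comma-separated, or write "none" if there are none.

Target L = [t=321, t=478].
B [t=97, t=168] → before → no.
C [t=163, t=284] → before → no.
E [t=270, t=490] → contains → yes.
H [t=85, t=175] → before → no.
J [t=359, t=428] → during → no.
Q [t=46, t=314] → before → no.
R [t=34, t=215] → before → no.
S [t=278, t=401] → overlaps → no.
V [t=115, t=136] → before → no.
Z [t=332, t=357] → during → no.
Result: E.

E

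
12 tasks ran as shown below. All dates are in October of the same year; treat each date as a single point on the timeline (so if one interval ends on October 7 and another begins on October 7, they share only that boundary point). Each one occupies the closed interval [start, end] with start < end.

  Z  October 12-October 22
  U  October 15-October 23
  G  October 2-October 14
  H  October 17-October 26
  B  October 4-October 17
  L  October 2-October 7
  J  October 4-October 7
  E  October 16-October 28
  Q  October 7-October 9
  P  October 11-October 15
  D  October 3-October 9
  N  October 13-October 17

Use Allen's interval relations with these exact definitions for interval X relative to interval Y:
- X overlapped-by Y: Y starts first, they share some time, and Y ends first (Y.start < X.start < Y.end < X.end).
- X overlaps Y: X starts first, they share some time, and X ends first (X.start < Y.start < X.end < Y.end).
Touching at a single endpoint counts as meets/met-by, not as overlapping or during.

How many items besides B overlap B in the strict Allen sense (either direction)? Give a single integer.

6

Target B = [October 4, October 17].
D [October 3, October 9] → overlaps → counts.
E [October 16, October 28] → overlapped-by → counts.
G [October 2, October 14] → overlaps → counts.
H [October 17, October 26] → met-by → no.
J [October 4, October 7] → starts → no.
L [October 2, October 7] → overlaps → counts.
N [October 13, October 17] → finishes → no.
P [October 11, October 15] → during → no.
Q [October 7, October 9] → during → no.
U [October 15, October 23] → overlapped-by → counts.
Z [October 12, October 22] → overlapped-by → counts.
Total: 6.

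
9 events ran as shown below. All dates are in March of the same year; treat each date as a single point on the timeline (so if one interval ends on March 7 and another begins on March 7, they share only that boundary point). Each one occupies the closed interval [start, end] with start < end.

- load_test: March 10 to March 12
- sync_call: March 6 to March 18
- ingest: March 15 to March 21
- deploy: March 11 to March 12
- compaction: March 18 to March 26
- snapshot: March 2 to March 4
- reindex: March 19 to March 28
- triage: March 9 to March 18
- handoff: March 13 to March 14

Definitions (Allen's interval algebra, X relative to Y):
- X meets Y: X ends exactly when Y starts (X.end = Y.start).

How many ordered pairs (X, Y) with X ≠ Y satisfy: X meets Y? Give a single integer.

Checking all 72 ordered pairs for relation 'meets'; matching pairs in alphabetical order:
(sync_call, compaction): sync_call meets compaction ✓
(triage, compaction): triage meets compaction ✓
Count: 2.

2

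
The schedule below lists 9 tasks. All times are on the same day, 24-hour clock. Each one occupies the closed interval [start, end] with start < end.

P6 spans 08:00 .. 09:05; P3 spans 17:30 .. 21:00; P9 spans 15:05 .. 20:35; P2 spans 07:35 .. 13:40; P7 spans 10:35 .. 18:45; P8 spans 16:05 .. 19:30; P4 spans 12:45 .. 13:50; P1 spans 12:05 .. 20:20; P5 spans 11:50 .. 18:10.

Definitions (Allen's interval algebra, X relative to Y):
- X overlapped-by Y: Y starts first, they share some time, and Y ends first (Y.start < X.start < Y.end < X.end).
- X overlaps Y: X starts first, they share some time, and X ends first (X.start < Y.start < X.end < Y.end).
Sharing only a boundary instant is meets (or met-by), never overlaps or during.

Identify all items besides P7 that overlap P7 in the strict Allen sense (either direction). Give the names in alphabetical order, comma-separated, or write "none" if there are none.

P1, P2, P3, P8, P9

Target P7 = [10:35, 18:45].
P1 [12:05, 20:20] → overlapped-by → yes.
P2 [07:35, 13:40] → overlaps → yes.
P3 [17:30, 21:00] → overlapped-by → yes.
P4 [12:45, 13:50] → during → no.
P5 [11:50, 18:10] → during → no.
P6 [08:00, 09:05] → before → no.
P8 [16:05, 19:30] → overlapped-by → yes.
P9 [15:05, 20:35] → overlapped-by → yes.
Result: P1, P2, P3, P8, P9.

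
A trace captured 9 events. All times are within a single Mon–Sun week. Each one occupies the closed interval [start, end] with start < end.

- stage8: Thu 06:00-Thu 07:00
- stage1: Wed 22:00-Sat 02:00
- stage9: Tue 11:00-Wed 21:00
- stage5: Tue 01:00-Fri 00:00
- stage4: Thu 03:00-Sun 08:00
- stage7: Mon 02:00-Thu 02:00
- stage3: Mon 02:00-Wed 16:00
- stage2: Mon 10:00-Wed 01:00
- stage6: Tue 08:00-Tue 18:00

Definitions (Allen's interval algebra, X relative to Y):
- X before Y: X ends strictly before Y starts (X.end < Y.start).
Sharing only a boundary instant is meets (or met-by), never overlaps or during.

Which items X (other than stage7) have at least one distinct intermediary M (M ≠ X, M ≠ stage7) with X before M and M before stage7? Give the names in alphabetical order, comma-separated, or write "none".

Target stage7 = [Mon 02:00, Thu 02:00].
Intermediaries M with M before stage7: none.
Union: none.

none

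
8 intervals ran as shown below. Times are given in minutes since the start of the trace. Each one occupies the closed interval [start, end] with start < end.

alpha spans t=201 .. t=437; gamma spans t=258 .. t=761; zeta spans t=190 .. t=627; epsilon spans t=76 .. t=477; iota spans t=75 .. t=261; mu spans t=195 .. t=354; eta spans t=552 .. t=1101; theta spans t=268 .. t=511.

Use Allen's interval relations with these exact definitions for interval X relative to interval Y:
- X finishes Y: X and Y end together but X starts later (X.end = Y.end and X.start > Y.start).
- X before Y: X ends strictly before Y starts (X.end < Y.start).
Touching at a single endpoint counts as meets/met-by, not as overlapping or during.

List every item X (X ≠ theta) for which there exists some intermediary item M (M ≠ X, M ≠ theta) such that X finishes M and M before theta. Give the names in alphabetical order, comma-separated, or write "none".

none

Target theta = [t=268, t=511].
Intermediaries M with M before theta: iota.
Via iota — items with X finishes iota: none.
Union: none.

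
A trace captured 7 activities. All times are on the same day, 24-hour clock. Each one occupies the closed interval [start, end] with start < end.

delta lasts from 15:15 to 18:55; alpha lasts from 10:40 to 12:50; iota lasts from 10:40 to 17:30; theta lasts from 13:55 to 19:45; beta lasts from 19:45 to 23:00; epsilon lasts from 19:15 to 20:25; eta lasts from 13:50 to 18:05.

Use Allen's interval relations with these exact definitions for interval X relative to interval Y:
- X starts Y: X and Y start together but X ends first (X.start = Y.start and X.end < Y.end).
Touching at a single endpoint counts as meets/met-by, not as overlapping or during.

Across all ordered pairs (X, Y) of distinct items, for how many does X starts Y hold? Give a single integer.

Checking all 42 ordered pairs for relation 'starts'; matching pairs in alphabetical order:
(alpha, iota): alpha starts iota ✓
Count: 1.

1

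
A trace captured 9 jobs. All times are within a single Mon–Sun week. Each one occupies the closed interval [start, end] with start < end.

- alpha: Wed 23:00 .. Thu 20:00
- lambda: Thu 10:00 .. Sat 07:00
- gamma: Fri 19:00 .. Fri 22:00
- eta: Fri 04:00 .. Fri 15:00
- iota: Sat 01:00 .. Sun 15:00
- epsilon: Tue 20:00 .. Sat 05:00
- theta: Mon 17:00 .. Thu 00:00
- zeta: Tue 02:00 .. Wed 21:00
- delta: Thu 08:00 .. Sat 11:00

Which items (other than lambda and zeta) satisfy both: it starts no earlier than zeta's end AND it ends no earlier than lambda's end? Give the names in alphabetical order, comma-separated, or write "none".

Conditions: its start is no earlier than zeta's end (X.start >= Wed 21:00) AND its end is no earlier than lambda's end (X.end >= Sat 07:00).
alpha: start Wed 23:00 >= Wed 21:00? ✓; end Thu 20:00 >= Sat 07:00? ✗ → no.
delta: start Thu 08:00 >= Wed 21:00? ✓; end Sat 11:00 >= Sat 07:00? ✓ → yes.
epsilon: start Tue 20:00 >= Wed 21:00? ✗; end Sat 05:00 >= Sat 07:00? ✗ → no.
eta: start Fri 04:00 >= Wed 21:00? ✓; end Fri 15:00 >= Sat 07:00? ✗ → no.
gamma: start Fri 19:00 >= Wed 21:00? ✓; end Fri 22:00 >= Sat 07:00? ✗ → no.
iota: start Sat 01:00 >= Wed 21:00? ✓; end Sun 15:00 >= Sat 07:00? ✓ → yes.
theta: start Mon 17:00 >= Wed 21:00? ✗; end Thu 00:00 >= Sat 07:00? ✗ → no.
Result: delta, iota.

delta, iota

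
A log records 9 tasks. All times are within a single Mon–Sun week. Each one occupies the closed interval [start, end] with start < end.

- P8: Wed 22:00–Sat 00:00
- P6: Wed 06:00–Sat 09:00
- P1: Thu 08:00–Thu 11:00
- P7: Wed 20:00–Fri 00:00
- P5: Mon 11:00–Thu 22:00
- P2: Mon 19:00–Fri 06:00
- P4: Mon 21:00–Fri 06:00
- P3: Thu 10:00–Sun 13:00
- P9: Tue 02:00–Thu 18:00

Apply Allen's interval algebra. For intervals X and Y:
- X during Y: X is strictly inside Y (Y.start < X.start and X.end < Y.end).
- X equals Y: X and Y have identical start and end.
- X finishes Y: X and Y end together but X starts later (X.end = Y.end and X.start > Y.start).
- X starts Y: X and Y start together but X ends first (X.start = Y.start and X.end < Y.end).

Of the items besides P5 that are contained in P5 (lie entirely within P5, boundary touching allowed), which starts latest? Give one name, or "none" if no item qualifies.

Target P5 = [Mon 11:00, Thu 22:00].
P1 [Thu 08:00, Thu 11:00] → during → candidate.
P2 [Mon 19:00, Fri 06:00] → overlapped-by → excluded.
P3 [Thu 10:00, Sun 13:00] → overlapped-by → excluded.
P4 [Mon 21:00, Fri 06:00] → overlapped-by → excluded.
P6 [Wed 06:00, Sat 09:00] → overlapped-by → excluded.
P7 [Wed 20:00, Fri 00:00] → overlapped-by → excluded.
P8 [Wed 22:00, Sat 00:00] → overlapped-by → excluded.
P9 [Tue 02:00, Thu 18:00] → during → candidate.
Among candidates, latest start is Thu 08:00 → P1.

P1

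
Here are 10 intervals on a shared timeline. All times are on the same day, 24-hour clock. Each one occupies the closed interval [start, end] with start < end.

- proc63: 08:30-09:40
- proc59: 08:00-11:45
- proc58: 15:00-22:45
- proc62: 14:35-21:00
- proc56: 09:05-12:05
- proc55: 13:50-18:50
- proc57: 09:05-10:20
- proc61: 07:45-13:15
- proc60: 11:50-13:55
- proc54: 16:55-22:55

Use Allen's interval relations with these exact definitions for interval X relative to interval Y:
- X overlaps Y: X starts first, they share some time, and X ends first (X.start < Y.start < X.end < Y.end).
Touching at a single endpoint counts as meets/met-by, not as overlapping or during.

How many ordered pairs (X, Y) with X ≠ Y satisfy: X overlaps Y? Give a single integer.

Checking all 90 ordered pairs for relation 'overlaps'; matching pairs in alphabetical order:
(proc55, proc54): proc55 overlaps proc54 ✓
(proc55, proc58): proc55 overlaps proc58 ✓
(proc55, proc62): proc55 overlaps proc62 ✓
(proc56, proc60): proc56 overlaps proc60 ✓
(proc58, proc54): proc58 overlaps proc54 ✓
(proc59, proc56): proc59 overlaps proc56 ✓
(proc60, proc55): proc60 overlaps proc55 ✓
(proc61, proc60): proc61 overlaps proc60 ✓
(proc62, proc54): proc62 overlaps proc54 ✓
(proc62, proc58): proc62 overlaps proc58 ✓
(proc63, proc56): proc63 overlaps proc56 ✓
(proc63, proc57): proc63 overlaps proc57 ✓
Count: 12.

12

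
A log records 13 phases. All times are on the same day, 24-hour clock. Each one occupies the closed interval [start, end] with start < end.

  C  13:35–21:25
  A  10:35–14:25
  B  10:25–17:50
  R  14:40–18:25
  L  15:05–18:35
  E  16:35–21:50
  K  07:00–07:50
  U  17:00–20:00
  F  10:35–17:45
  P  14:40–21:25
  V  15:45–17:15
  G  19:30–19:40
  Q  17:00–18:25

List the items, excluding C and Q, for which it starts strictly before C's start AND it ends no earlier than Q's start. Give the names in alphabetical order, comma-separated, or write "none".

Conditions: its start is strictly before C's start (X.start < 13:35) AND its end is no earlier than Q's start (X.end >= 17:00).
A: start 10:35 < 13:35? ✓; end 14:25 >= 17:00? ✗ → no.
B: start 10:25 < 13:35? ✓; end 17:50 >= 17:00? ✓ → yes.
E: start 16:35 < 13:35? ✗; end 21:50 >= 17:00? ✓ → no.
F: start 10:35 < 13:35? ✓; end 17:45 >= 17:00? ✓ → yes.
G: start 19:30 < 13:35? ✗; end 19:40 >= 17:00? ✓ → no.
K: start 07:00 < 13:35? ✓; end 07:50 >= 17:00? ✗ → no.
L: start 15:05 < 13:35? ✗; end 18:35 >= 17:00? ✓ → no.
P: start 14:40 < 13:35? ✗; end 21:25 >= 17:00? ✓ → no.
R: start 14:40 < 13:35? ✗; end 18:25 >= 17:00? ✓ → no.
U: start 17:00 < 13:35? ✗; end 20:00 >= 17:00? ✓ → no.
V: start 15:45 < 13:35? ✗; end 17:15 >= 17:00? ✓ → no.
Result: B, F.

B, F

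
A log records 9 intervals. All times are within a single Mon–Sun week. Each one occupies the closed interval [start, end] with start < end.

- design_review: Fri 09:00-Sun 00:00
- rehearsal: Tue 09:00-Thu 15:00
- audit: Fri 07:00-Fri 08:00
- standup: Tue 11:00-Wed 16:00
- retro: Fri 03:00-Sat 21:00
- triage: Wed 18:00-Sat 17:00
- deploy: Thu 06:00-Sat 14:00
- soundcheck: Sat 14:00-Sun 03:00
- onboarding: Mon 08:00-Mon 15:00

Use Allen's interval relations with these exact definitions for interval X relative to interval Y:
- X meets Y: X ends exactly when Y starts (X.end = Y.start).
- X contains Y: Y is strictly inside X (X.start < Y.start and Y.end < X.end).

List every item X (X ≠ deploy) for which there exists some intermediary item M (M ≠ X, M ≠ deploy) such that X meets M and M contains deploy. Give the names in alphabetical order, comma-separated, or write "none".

Target deploy = [Thu 06:00, Sat 14:00].
Intermediaries M with M contains deploy: triage.
Via triage — items with X meets triage: none.
Union: none.

none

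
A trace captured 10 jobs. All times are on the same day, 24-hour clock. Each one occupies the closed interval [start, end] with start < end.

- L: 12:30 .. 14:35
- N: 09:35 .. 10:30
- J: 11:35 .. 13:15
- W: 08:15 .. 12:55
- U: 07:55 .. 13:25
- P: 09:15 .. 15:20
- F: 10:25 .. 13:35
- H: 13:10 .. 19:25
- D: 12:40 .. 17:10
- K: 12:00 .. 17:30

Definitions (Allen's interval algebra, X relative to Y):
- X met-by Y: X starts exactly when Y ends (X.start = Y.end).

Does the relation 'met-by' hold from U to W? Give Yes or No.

U = [07:55, 13:25], W = [08:15, 12:55].
Actual relation of U to W: contains.
Asked whether 'met-by' holds → No.

No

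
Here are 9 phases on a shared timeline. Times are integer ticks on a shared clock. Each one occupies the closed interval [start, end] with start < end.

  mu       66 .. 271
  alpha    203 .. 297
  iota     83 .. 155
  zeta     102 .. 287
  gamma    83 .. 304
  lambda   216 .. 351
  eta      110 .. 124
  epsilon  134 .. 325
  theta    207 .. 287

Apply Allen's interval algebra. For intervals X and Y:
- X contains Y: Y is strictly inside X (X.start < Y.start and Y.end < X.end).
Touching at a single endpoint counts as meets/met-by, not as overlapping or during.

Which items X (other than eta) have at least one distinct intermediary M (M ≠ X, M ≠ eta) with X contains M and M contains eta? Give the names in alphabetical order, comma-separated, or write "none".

gamma, mu

Target eta = [110, 124].
Intermediaries M with M contains eta: gamma, iota, mu, zeta.
Via gamma — items with X contains gamma: none.
Via iota — items with X contains iota: mu.
Via mu — items with X contains mu: none.
Via zeta — items with X contains zeta: gamma.
Union: gamma, mu.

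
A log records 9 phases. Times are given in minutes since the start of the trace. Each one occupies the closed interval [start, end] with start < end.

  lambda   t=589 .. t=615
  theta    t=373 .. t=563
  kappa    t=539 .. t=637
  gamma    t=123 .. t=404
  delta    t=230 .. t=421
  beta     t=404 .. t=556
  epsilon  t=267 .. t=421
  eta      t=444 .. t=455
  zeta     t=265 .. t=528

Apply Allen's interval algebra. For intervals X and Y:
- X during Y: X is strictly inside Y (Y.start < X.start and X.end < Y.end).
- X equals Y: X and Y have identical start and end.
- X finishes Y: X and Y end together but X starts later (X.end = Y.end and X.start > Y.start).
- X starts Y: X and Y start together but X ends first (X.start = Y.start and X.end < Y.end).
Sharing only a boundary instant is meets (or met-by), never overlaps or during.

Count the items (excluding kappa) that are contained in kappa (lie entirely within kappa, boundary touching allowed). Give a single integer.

Target kappa = [t=539, t=637].
beta [t=404, t=556] → overlaps → no.
delta [t=230, t=421] → before → no.
epsilon [t=267, t=421] → before → no.
eta [t=444, t=455] → before → no.
gamma [t=123, t=404] → before → no.
lambda [t=589, t=615] → during → counts.
theta [t=373, t=563] → overlaps → no.
zeta [t=265, t=528] → before → no.
Total: 1.

1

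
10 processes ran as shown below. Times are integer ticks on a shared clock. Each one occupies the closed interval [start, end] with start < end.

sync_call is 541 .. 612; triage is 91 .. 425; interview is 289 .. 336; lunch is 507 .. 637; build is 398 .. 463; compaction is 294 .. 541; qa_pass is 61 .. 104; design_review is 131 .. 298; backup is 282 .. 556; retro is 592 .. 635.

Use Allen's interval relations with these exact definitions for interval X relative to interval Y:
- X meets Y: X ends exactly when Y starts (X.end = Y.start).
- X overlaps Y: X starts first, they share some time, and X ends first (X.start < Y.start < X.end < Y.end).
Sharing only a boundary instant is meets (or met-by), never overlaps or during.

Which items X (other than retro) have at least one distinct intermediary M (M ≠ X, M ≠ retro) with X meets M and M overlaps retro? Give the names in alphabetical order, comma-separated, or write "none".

compaction

Target retro = [592, 635].
Intermediaries M with M overlaps retro: sync_call.
Via sync_call — items with X meets sync_call: compaction.
Union: compaction.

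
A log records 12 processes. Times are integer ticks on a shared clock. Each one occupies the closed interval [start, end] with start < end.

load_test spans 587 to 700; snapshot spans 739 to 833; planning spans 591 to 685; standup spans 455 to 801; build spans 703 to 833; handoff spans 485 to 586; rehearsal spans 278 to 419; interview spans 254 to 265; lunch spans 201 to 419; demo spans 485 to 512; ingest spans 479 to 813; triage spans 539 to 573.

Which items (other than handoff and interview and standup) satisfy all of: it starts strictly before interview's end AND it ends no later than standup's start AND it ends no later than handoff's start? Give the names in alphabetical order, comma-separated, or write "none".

lunch

Conditions: its start is strictly before interview's end (X.start < 265) AND its end is no later than standup's start (X.end <= 455) AND its end is no later than handoff's start (X.end <= 485).
build: start 703 < 265? ✗; end 833 <= 455? ✗; end 833 <= 485? ✗ → no.
demo: start 485 < 265? ✗; end 512 <= 455? ✗; end 512 <= 485? ✗ → no.
ingest: start 479 < 265? ✗; end 813 <= 455? ✗; end 813 <= 485? ✗ → no.
load_test: start 587 < 265? ✗; end 700 <= 455? ✗; end 700 <= 485? ✗ → no.
lunch: start 201 < 265? ✓; end 419 <= 455? ✓; end 419 <= 485? ✓ → yes.
planning: start 591 < 265? ✗; end 685 <= 455? ✗; end 685 <= 485? ✗ → no.
rehearsal: start 278 < 265? ✗; end 419 <= 455? ✓; end 419 <= 485? ✓ → no.
snapshot: start 739 < 265? ✗; end 833 <= 455? ✗; end 833 <= 485? ✗ → no.
triage: start 539 < 265? ✗; end 573 <= 455? ✗; end 573 <= 485? ✗ → no.
Result: lunch.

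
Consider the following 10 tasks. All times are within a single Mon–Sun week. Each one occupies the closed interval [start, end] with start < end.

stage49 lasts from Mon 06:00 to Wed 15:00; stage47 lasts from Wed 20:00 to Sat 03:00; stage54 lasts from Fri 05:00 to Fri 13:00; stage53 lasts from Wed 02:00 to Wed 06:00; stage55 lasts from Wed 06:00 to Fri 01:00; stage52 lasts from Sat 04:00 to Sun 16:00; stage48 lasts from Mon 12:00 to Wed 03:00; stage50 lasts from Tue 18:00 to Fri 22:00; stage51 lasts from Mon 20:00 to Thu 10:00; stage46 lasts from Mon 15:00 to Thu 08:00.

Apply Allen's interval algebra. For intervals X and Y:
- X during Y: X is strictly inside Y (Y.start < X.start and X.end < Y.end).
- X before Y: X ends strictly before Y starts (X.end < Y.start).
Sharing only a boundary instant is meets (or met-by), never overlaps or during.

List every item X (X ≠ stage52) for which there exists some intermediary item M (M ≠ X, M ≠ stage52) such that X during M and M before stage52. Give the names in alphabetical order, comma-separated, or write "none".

Target stage52 = [Sat 04:00, Sun 16:00].
Intermediaries M with M before stage52: stage46, stage47, stage48, stage49, stage50, stage51, stage53, stage54, stage55.
Via stage46 — items with X during stage46: stage53.
Via stage47 — items with X during stage47: stage54.
Via stage48 — items with X during stage48: none.
Via stage49 — items with X during stage49: stage48, stage53.
Via stage50 — items with X during stage50: stage53, stage54, stage55.
Via stage51 — items with X during stage51: stage53.
Via stage53 — items with X during stage53: none.
Via stage54 — items with X during stage54: none.
Via stage55 — items with X during stage55: none.
Union: stage48, stage53, stage54, stage55.

stage48, stage53, stage54, stage55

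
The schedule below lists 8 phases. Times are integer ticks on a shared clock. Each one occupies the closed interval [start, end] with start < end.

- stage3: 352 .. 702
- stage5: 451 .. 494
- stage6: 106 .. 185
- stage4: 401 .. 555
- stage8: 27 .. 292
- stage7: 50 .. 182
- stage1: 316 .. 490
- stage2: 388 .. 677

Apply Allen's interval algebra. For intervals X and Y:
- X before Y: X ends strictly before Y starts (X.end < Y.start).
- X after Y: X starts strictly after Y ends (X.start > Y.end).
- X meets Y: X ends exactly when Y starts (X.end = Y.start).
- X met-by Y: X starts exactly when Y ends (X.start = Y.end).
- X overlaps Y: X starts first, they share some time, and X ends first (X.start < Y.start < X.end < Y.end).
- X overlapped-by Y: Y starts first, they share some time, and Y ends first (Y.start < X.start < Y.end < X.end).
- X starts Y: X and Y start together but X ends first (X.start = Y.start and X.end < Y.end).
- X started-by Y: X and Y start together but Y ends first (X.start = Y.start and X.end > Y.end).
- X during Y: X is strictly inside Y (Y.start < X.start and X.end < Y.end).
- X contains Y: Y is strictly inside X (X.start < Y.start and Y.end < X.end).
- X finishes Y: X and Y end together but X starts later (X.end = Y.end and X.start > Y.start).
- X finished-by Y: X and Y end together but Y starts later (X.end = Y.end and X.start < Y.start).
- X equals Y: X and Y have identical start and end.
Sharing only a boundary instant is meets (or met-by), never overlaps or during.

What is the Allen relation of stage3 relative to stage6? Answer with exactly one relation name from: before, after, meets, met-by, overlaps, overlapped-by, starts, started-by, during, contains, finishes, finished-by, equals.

stage3 = [352, 702]; stage6 = [106, 185].
Compare endpoints: stage3.start > stage6.start, stage3.start > stage6.end, stage3.end > stage6.start, stage3.end > stage6.end.
That pattern is 'after'.

after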